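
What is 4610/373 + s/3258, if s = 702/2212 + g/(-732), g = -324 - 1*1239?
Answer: 2026718420915/163973954088 ≈ 12.360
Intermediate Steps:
g = -1563 (g = -324 - 1239 = -1563)
s = 330935/134932 (s = 702/2212 - 1563/(-732) = 702*(1/2212) - 1563*(-1/732) = 351/1106 + 521/244 = 330935/134932 ≈ 2.4526)
4610/373 + s/3258 = 4610/373 + (330935/134932)/3258 = 4610*(1/373) + (330935/134932)*(1/3258) = 4610/373 + 330935/439608456 = 2026718420915/163973954088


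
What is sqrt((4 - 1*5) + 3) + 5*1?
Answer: 5 + sqrt(2) ≈ 6.4142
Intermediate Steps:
sqrt((4 - 1*5) + 3) + 5*1 = sqrt((4 - 5) + 3) + 5 = sqrt(-1 + 3) + 5 = sqrt(2) + 5 = 5 + sqrt(2)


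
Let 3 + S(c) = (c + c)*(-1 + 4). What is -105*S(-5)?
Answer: 3465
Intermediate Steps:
S(c) = -3 + 6*c (S(c) = -3 + (c + c)*(-1 + 4) = -3 + (2*c)*3 = -3 + 6*c)
-105*S(-5) = -105*(-3 + 6*(-5)) = -105*(-3 - 30) = -105*(-33) = 3465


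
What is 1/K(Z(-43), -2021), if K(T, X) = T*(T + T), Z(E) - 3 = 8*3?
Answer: 1/1458 ≈ 0.00068587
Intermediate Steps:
Z(E) = 27 (Z(E) = 3 + 8*3 = 3 + 24 = 27)
K(T, X) = 2*T**2 (K(T, X) = T*(2*T) = 2*T**2)
1/K(Z(-43), -2021) = 1/(2*27**2) = 1/(2*729) = 1/1458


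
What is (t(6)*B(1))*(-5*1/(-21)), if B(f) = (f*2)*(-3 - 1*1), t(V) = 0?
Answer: 0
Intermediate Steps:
B(f) = -8*f (B(f) = (2*f)*(-3 - 1) = (2*f)*(-4) = -8*f)
(t(6)*B(1))*(-5*1/(-21)) = (0*(-8*1))*(-5*1/(-21)) = (0*(-8))*(-5*(-1/21)) = 0*(5/21) = 0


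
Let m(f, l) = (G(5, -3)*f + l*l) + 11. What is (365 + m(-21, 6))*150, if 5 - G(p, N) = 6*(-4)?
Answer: -29550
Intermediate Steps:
G(p, N) = 29 (G(p, N) = 5 - 6*(-4) = 5 - 1*(-24) = 5 + 24 = 29)
m(f, l) = 11 + l² + 29*f (m(f, l) = (29*f + l*l) + 11 = (29*f + l²) + 11 = (l² + 29*f) + 11 = 11 + l² + 29*f)
(365 + m(-21, 6))*150 = (365 + (11 + 6² + 29*(-21)))*150 = (365 + (11 + 36 - 609))*150 = (365 - 562)*150 = -197*150 = -29550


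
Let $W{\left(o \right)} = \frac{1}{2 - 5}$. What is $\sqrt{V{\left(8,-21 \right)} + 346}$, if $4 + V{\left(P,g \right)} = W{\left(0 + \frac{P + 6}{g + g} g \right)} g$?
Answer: $\sqrt{349} \approx 18.682$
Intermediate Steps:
$W{\left(o \right)} = - \frac{1}{3}$ ($W{\left(o \right)} = \frac{1}{-3} = - \frac{1}{3}$)
$V{\left(P,g \right)} = -4 - \frac{g}{3}$
$\sqrt{V{\left(8,-21 \right)} + 346} = \sqrt{\left(-4 - -7\right) + 346} = \sqrt{\left(-4 + 7\right) + 346} = \sqrt{3 + 346} = \sqrt{349}$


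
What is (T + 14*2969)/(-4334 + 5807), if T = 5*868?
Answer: 15302/491 ≈ 31.165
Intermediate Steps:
T = 4340
(T + 14*2969)/(-4334 + 5807) = (4340 + 14*2969)/(-4334 + 5807) = (4340 + 41566)/1473 = 45906*(1/1473) = 15302/491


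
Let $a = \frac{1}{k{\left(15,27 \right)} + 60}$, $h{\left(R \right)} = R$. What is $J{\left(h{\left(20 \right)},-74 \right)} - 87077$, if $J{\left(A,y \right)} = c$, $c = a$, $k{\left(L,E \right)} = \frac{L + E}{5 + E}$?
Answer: $- \frac{85422521}{981} \approx -87077.0$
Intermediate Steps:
$k{\left(L,E \right)} = \frac{E + L}{5 + E}$
$a = \frac{16}{981}$ ($a = \frac{1}{\frac{27 + 15}{5 + 27} + 60} = \frac{1}{\frac{1}{32} \cdot 42 + 60} = \frac{1}{\frac{21}{16} + 60} = \frac{1}{\frac{981}{16}} = \frac{16}{981} \approx 0.01631$)
$c = \frac{16}{981} \approx 0.01631$
$J{\left(A,y \right)} = \frac{16}{981}$
$J{\left(h{\left(20 \right)},-74 \right)} - 87077 = \frac{16}{981} - 87077 = - \frac{85422521}{981}$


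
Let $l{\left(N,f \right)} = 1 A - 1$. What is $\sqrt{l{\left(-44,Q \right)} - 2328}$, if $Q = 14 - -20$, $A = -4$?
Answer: $i \sqrt{2333} \approx 48.301 i$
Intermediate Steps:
$Q = 34$ ($Q = 14 + 20 = 34$)
$l{\left(N,f \right)} = -5$ ($l{\left(N,f \right)} = 1 \left(-4\right) - 1 = -4 - 1 = -5$)
$\sqrt{l{\left(-44,Q \right)} - 2328} = \sqrt{-5 - 2328} = \sqrt{-2333} = i \sqrt{2333}$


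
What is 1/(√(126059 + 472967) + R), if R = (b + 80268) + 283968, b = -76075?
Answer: 288161/83036162895 - √599026/83036162895 ≈ 3.4610e-6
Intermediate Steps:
R = 288161 (R = (-76075 + 80268) + 283968 = 4193 + 283968 = 288161)
1/(√(126059 + 472967) + R) = 1/(√(126059 + 472967) + 288161) = 1/(√599026 + 288161) = 1/(288161 + √599026)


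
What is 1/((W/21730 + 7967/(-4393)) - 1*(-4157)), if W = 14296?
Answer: 47729945/198358221074 ≈ 0.00024062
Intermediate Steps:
1/((W/21730 + 7967/(-4393)) - 1*(-4157)) = 1/((14296/21730 + 7967/(-4393)) - 1*(-4157)) = 1/((14296*(1/21730) + 7967*(-1/4393)) + 4157) = 1/((7148/10865 - 7967/4393) + 4157) = 1/(-55160291/47729945 + 4157) = 1/(198358221074/47729945) = 47729945/198358221074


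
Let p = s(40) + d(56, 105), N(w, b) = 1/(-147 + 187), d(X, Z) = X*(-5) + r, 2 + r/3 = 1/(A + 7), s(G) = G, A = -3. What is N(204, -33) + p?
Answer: -9809/40 ≈ -245.23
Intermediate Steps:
r = -21/4 (r = -6 + 3/(-3 + 7) = -6 + 3/4 = -6 + 3*(¼) = -6 + ¾ = -21/4 ≈ -5.2500)
d(X, Z) = -21/4 - 5*X (d(X, Z) = X*(-5) - 21/4 = -5*X - 21/4 = -21/4 - 5*X)
N(w, b) = 1/40
p = -981/4 (p = 40 + (-21/4 - 5*56) = 40 + (-21/4 - 280) = 40 - 1141/4 = -981/4 ≈ -245.25)
N(204, -33) + p = 1/40 - 981/4 = -9809/40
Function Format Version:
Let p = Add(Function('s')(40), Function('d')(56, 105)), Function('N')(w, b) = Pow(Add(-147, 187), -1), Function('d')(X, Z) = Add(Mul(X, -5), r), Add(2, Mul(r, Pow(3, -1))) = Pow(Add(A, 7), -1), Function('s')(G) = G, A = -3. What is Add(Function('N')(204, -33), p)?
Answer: Rational(-9809, 40) ≈ -245.23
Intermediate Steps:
r = Rational(-21, 4) (r = Add(-6, Mul(3, Pow(Add(-3, 7), -1))) = Add(-6, Mul(3, Pow(4, -1))) = Add(-6, Mul(3, Rational(1, 4))) = Add(-6, Rational(3, 4)) = Rational(-21, 4) ≈ -5.2500)
Function('d')(X, Z) = Add(Rational(-21, 4), Mul(-5, X)) (Function('d')(X, Z) = Add(Mul(X, -5), Rational(-21, 4)) = Add(Mul(-5, X), Rational(-21, 4)) = Add(Rational(-21, 4), Mul(-5, X)))
Function('N')(w, b) = Rational(1, 40) (Function('N')(w, b) = Pow(40, -1) = Rational(1, 40))
p = Rational(-981, 4) (p = Add(40, Add(Rational(-21, 4), Mul(-5, 56))) = Add(40, Add(Rational(-21, 4), -280)) = Add(40, Rational(-1141, 4)) = Rational(-981, 4) ≈ -245.25)
Add(Function('N')(204, -33), p) = Add(Rational(1, 40), Rational(-981, 4)) = Rational(-9809, 40)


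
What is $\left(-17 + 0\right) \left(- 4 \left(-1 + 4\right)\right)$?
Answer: $204$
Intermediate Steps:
$\left(-17 + 0\right) \left(- 4 \left(-1 + 4\right)\right) = - 17 \left(\left(-4\right) 3\right) = \left(-17\right) \left(-12\right) = 204$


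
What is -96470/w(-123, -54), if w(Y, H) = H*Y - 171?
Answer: -96470/6471 ≈ -14.908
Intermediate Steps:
w(Y, H) = -171 + H*Y
-96470/w(-123, -54) = -96470/(-171 - 54*(-123)) = -96470/(-171 + 6642) = -96470/6471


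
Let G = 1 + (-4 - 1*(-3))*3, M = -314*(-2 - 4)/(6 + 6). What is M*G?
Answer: -314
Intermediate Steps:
M = 157 (M = -(-1884)/12 = -314*(-½) = 157)
G = -2 (G = 1 + (-4 + 3)*3 = 1 - 1*3 = 1 - 3 = -2)
M*G = 157*(-2) = -314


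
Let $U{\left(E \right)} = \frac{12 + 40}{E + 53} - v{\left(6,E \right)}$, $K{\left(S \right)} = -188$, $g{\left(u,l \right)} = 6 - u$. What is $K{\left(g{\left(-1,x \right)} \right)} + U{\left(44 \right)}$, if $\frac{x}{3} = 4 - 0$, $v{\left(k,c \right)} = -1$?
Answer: $- \frac{18087}{97} \approx -186.46$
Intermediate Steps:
$x = 12$ ($x = 3 \left(4 - 0\right) = 3 \left(4 + 0\right) = 3 \cdot 4 = 12$)
$U{\left(E \right)} = 1 + \frac{52}{53 + E}$ ($U{\left(E \right)} = \frac{12 + 40}{E + 53} - -1 = \frac{52}{53 + E} + 1 = 1 + \frac{52}{53 + E}$)
$K{\left(g{\left(-1,x \right)} \right)} + U{\left(44 \right)} = -188 + \frac{105 + 44}{53 + 44} = -188 + \frac{1}{97} \cdot 149 = -188 + \frac{149}{97} = - \frac{18087}{97}$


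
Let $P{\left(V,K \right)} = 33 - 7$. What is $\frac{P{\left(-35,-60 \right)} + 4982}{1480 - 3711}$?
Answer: $- \frac{5008}{2231} \approx -2.2447$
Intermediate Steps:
$P{\left(V,K \right)} = 26$ ($P{\left(V,K \right)} = 33 - 7 = 26$)
$\frac{P{\left(-35,-60 \right)} + 4982}{1480 - 3711} = \frac{26 + 4982}{1480 - 3711} = \frac{5008}{-2231} = 5008 \left(- \frac{1}{2231}\right) = - \frac{5008}{2231}$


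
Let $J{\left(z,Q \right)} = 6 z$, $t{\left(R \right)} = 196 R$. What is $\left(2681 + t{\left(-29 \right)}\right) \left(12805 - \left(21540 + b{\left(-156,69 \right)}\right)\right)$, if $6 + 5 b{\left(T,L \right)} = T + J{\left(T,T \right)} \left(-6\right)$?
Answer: $\frac{147534387}{5} \approx 2.9507 \cdot 10^{7}$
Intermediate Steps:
$b{\left(T,L \right)} = - \frac{6}{5} - 7 T$ ($b{\left(T,L \right)} = - \frac{6}{5} + \frac{T + 6 T \left(-6\right)}{5} = - \frac{6}{5} + \frac{T - 36 T}{5} = - \frac{6}{5} + \frac{\left(-35\right) T}{5} = - \frac{6}{5} - 7 T$)
$\left(2681 + t{\left(-29 \right)}\right) \left(12805 - \left(21540 + b{\left(-156,69 \right)}\right)\right) = \left(2681 + 196 \left(-29\right)\right) \left(12805 - \left(\frac{107694}{5} + 1092\right)\right) = \left(2681 - 5684\right) \left(12805 - \frac{113154}{5}\right) = - 3003 \left(12805 - \frac{113154}{5}\right) = \left(-3003\right) \left(- \frac{49129}{5}\right) = \frac{147534387}{5}$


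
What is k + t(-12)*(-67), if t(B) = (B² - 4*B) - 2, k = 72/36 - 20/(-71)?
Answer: -903668/71 ≈ -12728.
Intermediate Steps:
k = 162/71 (k = 72*(1/36) - 20*(-1/71) = 2 + 20/71 = 162/71 ≈ 2.2817)
t(B) = -2 + B² - 4*B
k + t(-12)*(-67) = 162/71 + (-2 + (-12)² - 4*(-12))*(-67) = 162/71 + (-2 + 144 + 48)*(-67) = 162/71 + 190*(-67) = 162/71 - 12730 = -903668/71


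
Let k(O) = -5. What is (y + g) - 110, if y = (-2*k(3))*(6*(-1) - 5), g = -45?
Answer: -265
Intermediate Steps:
y = -110 (y = (-2*(-5))*(6*(-1) - 5) = 10*(-6 - 5) = 10*(-11) = -110)
(y + g) - 110 = (-110 - 45) - 110 = -155 - 110 = -265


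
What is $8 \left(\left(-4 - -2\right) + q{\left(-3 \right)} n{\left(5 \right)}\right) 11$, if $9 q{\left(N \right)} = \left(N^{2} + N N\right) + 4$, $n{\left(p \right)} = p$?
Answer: $\frac{8096}{9} \approx 899.56$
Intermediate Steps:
$q{\left(N \right)} = \frac{4}{9} + \frac{2 N^{2}}{9}$ ($q{\left(N \right)} = \frac{\left(N^{2} + N N\right) + 4}{9} = \frac{\left(N^{2} + N^{2}\right) + 4}{9} = \frac{2 N^{2} + 4}{9} = \frac{4 + 2 N^{2}}{9} = \frac{4}{9} + \frac{2 N^{2}}{9}$)
$8 \left(\left(-4 - -2\right) + q{\left(-3 \right)} n{\left(5 \right)}\right) 11 = 8 \left(\left(-4 - -2\right) + \left(\frac{4}{9} + \frac{2 \left(-3\right)^{2}}{9}\right) 5\right) 11 = 8 \left(\left(-4 + 2\right) + \left(\frac{4}{9} + \frac{2}{9} \cdot 9\right) 5\right) 11 = 8 \left(-2 + \left(\frac{4}{9} + 2\right) 5\right) 11 = 8 \left(-2 + \frac{22}{9} \cdot 5\right) 11 = 8 \left(-2 + \frac{110}{9}\right) 11 = 8 \cdot \frac{92}{9} \cdot 11 = \frac{736}{9} \cdot 11 = \frac{8096}{9}$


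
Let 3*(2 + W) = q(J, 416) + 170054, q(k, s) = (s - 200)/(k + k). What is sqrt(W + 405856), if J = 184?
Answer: sqrt(8808590094)/138 ≈ 680.10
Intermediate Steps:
q(k, s) = (-200 + s)/(2*k) (q(k, s) = (-200 + s)/((2*k)) = (-200 + s)*(1/(2*k)) = (-200 + s)/(2*k))
W = 7822235/138 (W = -2 + ((1/2)*(-200 + 416)/184 + 170054)/3 = -2 + ((1/2)*(1/184)*216 + 170054)/3 = -2 + (27/46 + 170054)/3 = -2 + (1/3)*(7822511/46) = -2 + 7822511/138 = 7822235/138 ≈ 56683.)
sqrt(W + 405856) = sqrt(7822235/138 + 405856) = sqrt(63830363/138) = sqrt(8808590094)/138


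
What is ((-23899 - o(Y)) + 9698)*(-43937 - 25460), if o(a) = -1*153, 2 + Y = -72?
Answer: 974889056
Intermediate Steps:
Y = -74 (Y = -2 - 72 = -74)
o(a) = -153
((-23899 - o(Y)) + 9698)*(-43937 - 25460) = ((-23899 - 1*(-153)) + 9698)*(-43937 - 25460) = ((-23899 + 153) + 9698)*(-69397) = (-23746 + 9698)*(-69397) = -14048*(-69397) = 974889056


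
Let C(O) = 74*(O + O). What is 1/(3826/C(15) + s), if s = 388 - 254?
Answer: 1110/150653 ≈ 0.0073679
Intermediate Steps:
C(O) = 148*O (C(O) = 74*(2*O) = 148*O)
s = 134
1/(3826/C(15) + s) = 1/(3826/((148*15)) + 134) = 1/(3826/2220 + 134) = 1/(3826*(1/2220) + 134) = 1/(1913/1110 + 134) = 1/(150653/1110) = 1110/150653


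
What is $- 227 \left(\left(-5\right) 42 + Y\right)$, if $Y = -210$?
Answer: $95340$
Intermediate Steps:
$- 227 \left(\left(-5\right) 42 + Y\right) = - 227 \left(\left(-5\right) 42 - 210\right) = - 227 \left(-210 - 210\right) = \left(-227\right) \left(-420\right) = 95340$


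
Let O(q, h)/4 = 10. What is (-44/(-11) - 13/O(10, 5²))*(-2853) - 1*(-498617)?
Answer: 19525289/40 ≈ 4.8813e+5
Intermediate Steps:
O(q, h) = 40 (O(q, h) = 4*10 = 40)
(-44/(-11) - 13/O(10, 5²))*(-2853) - 1*(-498617) = (-44/(-11) - 13/40)*(-2853) - 1*(-498617) = (-44*(-1/11) - 13*1/40)*(-2853) + 498617 = (4 - 13/40)*(-2853) + 498617 = (147/40)*(-2853) + 498617 = -419391/40 + 498617 = 19525289/40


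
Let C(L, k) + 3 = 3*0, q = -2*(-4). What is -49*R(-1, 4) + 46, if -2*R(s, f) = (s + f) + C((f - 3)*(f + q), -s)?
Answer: 46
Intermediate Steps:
q = 8
C(L, k) = -3 (C(L, k) = -3 + 3*0 = -3 + 0 = -3)
R(s, f) = 3/2 - f/2 - s/2 (R(s, f) = -((s + f) - 3)/2 = -((f + s) - 3)/2 = -(-3 + f + s)/2 = 3/2 - f/2 - s/2)
-49*R(-1, 4) + 46 = -49*(3/2 - ½*4 - ½*(-1)) + 46 = -49*(3/2 - 2 + ½) + 46 = -49*0 + 46 = 0 + 46 = 46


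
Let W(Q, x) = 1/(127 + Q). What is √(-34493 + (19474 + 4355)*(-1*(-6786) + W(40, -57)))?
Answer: 4*√281799596077/167 ≈ 12715.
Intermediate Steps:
√(-34493 + (19474 + 4355)*(-1*(-6786) + W(40, -57))) = √(-34493 + (19474 + 4355)*(-1*(-6786) + 1/(127 + 40))) = √(-34493 + 23829*(6786 + 1/167)) = √(-34493 + 23829*(1133263/167)) = √(-34493 + 27004524027/167) = √(26998763696/167) = 4*√281799596077/167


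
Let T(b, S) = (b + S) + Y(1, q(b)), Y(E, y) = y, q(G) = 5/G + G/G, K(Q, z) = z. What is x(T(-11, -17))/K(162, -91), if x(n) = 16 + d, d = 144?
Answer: -160/91 ≈ -1.7582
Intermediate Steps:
q(G) = 1 + 5/G (q(G) = 5/G + 1 = 1 + 5/G)
T(b, S) = S + b + (5 + b)/b (T(b, S) = (b + S) + (5 + b)/b = (S + b) + (5 + b)/b = S + b + (5 + b)/b)
x(n) = 160 (x(n) = 16 + 144 = 160)
x(T(-11, -17))/K(162, -91) = 160/(-91) = 160*(-1/91) = -160/91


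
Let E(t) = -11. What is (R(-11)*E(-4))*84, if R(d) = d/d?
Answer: -924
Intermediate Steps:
R(d) = 1
(R(-11)*E(-4))*84 = (1*(-11))*84 = -11*84 = -924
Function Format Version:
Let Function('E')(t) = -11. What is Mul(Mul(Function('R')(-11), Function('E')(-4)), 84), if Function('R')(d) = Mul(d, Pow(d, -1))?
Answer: -924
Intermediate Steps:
Function('R')(d) = 1
Mul(Mul(Function('R')(-11), Function('E')(-4)), 84) = Mul(Mul(1, -11), 84) = Mul(-11, 84) = -924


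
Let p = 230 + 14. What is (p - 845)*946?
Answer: -568546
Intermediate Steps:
p = 244
(p - 845)*946 = (244 - 845)*946 = -601*946 = -568546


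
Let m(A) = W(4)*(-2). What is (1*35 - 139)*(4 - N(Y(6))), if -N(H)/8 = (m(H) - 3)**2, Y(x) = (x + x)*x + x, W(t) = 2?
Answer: -41184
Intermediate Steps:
m(A) = -4 (m(A) = 2*(-2) = -4)
Y(x) = x + 2*x**2 (Y(x) = (2*x)*x + x = 2*x**2 + x = x + 2*x**2)
N(H) = -392 (N(H) = -8*(-4 - 3)**2 = -8*(-7)**2 = -8*49 = -392)
(1*35 - 139)*(4 - N(Y(6))) = (1*35 - 139)*(4 - 1*(-392)) = (35 - 139)*(4 + 392) = -104*396 = -41184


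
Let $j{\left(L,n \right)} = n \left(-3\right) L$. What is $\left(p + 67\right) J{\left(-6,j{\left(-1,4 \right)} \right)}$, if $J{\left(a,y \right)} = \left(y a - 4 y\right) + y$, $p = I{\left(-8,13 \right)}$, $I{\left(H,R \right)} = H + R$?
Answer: $-7776$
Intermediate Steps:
$j{\left(L,n \right)} = - 3 L n$ ($j{\left(L,n \right)} = - 3 n L = - 3 L n$)
$p = 5$ ($p = -8 + 13 = 5$)
$J{\left(a,y \right)} = - 3 y + a y$ ($J{\left(a,y \right)} = \left(a y - 4 y\right) + y = \left(- 4 y + a y\right) + y = - 3 y + a y$)
$\left(p + 67\right) J{\left(-6,j{\left(-1,4 \right)} \right)} = \left(5 + 67\right) \left(-3\right) \left(-1\right) 4 \left(-3 - 6\right) = 72 \cdot 12 \left(-9\right) = 72 \left(-108\right) = -7776$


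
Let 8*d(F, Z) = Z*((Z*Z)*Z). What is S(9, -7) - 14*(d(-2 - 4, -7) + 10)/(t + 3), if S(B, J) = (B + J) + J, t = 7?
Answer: -17567/40 ≈ -439.17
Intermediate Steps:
d(F, Z) = Z⁴/8 (d(F, Z) = (Z*((Z*Z)*Z))/8 = (Z*(Z²*Z))/8 = (Z*Z³)/8 = Z⁴/8)
S(B, J) = B + 2*J
S(9, -7) - 14*(d(-2 - 4, -7) + 10)/(t + 3) = (9 + 2*(-7)) - 14*((⅛)*(-7)⁴ + 10)/(7 + 3) = (9 - 14) - 14*((⅛)*2401 + 10)/10 = -5 - 14*(2401/8 + 10)/10 = -5 - 17367/(4*10) = -5 - 14*2481/80 = -5 - 17367/40 = -17567/40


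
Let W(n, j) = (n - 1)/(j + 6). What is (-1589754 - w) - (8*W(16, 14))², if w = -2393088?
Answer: 803298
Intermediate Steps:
W(n, j) = (-1 + n)/(6 + j)
(-1589754 - w) - (8*W(16, 14))² = (-1589754 - 1*(-2393088)) - (8*((-1 + 16)/(6 + 14)))² = (-1589754 + 2393088) - (8*(15/20))² = 803334 - (8*((1/20)*15))² = 803334 - (8*(¾))² = 803334 - 1*6² = 803334 - 1*36 = 803334 - 36 = 803298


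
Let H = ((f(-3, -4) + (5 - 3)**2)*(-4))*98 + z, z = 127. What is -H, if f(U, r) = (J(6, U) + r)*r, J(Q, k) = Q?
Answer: -1695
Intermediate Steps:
f(U, r) = r*(6 + r) (f(U, r) = (6 + r)*r = r*(6 + r))
H = 1695 (H = ((-4*(6 - 4) + (5 - 3)**2)*(-4))*98 + 127 = ((-4*2 + 2**2)*(-4))*98 + 127 = ((-8 + 4)*(-4))*98 + 127 = -4*(-4)*98 + 127 = 16*98 + 127 = 1568 + 127 = 1695)
-H = -1*1695 = -1695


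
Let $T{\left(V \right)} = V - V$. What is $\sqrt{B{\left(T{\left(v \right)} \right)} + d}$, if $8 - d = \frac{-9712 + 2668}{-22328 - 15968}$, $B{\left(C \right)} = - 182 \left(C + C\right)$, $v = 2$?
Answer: $\frac{\sqrt{716431994}}{9574} \approx 2.7957$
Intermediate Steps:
$T{\left(V \right)} = 0$
$B{\left(C \right)} = - 364 C$ ($B{\left(C \right)} = - 182 \cdot 2 C = - 364 C$)
$d = \frac{74831}{9574}$ ($d = 8 - \frac{-9712 + 2668}{-22328 - 15968} = 8 - - \frac{7044}{-38296} = 8 - \left(-7044\right) \left(- \frac{1}{38296}\right) = 8 - \frac{1761}{9574} = \frac{74831}{9574} \approx 7.8161$)
$\sqrt{B{\left(T{\left(v \right)} \right)} + d} = \sqrt{\left(-364\right) 0 + \frac{74831}{9574}} = \sqrt{0 + \frac{74831}{9574}} = \sqrt{\frac{74831}{9574}} = \frac{\sqrt{716431994}}{9574}$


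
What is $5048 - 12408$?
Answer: $-7360$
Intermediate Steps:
$5048 - 12408 = -7360$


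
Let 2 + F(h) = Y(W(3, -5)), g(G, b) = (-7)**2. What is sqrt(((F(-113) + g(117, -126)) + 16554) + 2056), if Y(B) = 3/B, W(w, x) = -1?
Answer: sqrt(18654) ≈ 136.58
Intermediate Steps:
g(G, b) = 49
F(h) = -5 (F(h) = -2 + 3/(-1) = -2 + 3*(-1) = -2 - 3 = -5)
sqrt(((F(-113) + g(117, -126)) + 16554) + 2056) = sqrt(((-5 + 49) + 16554) + 2056) = sqrt((44 + 16554) + 2056) = sqrt(16598 + 2056) = sqrt(18654)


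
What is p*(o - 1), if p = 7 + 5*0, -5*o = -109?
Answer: 728/5 ≈ 145.60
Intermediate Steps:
o = 109/5 (o = -⅕*(-109) = 109/5 ≈ 21.800)
p = 7 (p = 7 + 0 = 7)
p*(o - 1) = 7*(109/5 - 1) = 7*(104/5) = 728/5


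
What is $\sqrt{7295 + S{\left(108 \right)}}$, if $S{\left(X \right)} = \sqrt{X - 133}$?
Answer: $\sqrt{7295 + 5 i} \approx 85.411 + 0.0293 i$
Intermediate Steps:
$S{\left(X \right)} = \sqrt{-133 + X}$
$\sqrt{7295 + S{\left(108 \right)}} = \sqrt{7295 + \sqrt{-133 + 108}} = \sqrt{7295 + \sqrt{-25}} = \sqrt{7295 + 5 i}$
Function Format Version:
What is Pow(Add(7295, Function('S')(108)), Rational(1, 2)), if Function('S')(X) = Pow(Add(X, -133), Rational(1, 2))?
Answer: Pow(Add(7295, Mul(5, I)), Rational(1, 2)) ≈ Add(85.411, Mul(0.0293, I))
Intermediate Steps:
Function('S')(X) = Pow(Add(-133, X), Rational(1, 2))
Pow(Add(7295, Function('S')(108)), Rational(1, 2)) = Pow(Add(7295, Pow(Add(-133, 108), Rational(1, 2))), Rational(1, 2)) = Pow(Add(7295, Pow(-25, Rational(1, 2))), Rational(1, 2)) = Pow(Add(7295, Mul(5, I)), Rational(1, 2))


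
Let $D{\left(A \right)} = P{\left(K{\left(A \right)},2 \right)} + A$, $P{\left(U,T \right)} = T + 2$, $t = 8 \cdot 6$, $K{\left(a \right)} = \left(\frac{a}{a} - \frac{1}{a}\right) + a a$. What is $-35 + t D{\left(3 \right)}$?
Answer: $301$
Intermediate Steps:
$K{\left(a \right)} = 1 + a^{2} - \frac{1}{a}$ ($K{\left(a \right)} = \left(1 - \frac{1}{a}\right) + a^{2} = 1 + a^{2} - \frac{1}{a}$)
$t = 48$
$P{\left(U,T \right)} = 2 + T$
$D{\left(A \right)} = 4 + A$ ($D{\left(A \right)} = \left(2 + 2\right) + A = 4 + A$)
$-35 + t D{\left(3 \right)} = -35 + 48 \left(4 + 3\right) = -35 + 48 \cdot 7 = -35 + 336 = 301$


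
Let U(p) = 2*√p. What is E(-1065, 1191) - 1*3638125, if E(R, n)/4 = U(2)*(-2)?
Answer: -3638125 - 16*√2 ≈ -3.6381e+6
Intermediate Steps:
E(R, n) = -16*√2 (E(R, n) = 4*((2*√2)*(-2)) = 4*(-4*√2) = -16*√2)
E(-1065, 1191) - 1*3638125 = -16*√2 - 1*3638125 = -16*√2 - 3638125 = -3638125 - 16*√2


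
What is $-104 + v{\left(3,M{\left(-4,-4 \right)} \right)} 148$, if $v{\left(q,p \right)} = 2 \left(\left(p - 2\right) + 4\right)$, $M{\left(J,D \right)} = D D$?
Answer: $5224$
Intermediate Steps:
$M{\left(J,D \right)} = D^{2}$
$v{\left(q,p \right)} = 4 + 2 p$ ($v{\left(q,p \right)} = 2 \left(\left(p - 2\right) + 4\right) = 2 \left(\left(-2 + p\right) + 4\right) = 2 \left(2 + p\right) = 4 + 2 p$)
$-104 + v{\left(3,M{\left(-4,-4 \right)} \right)} 148 = -104 + \left(4 + 2 \left(-4\right)^{2}\right) 148 = -104 + \left(4 + 2 \cdot 16\right) 148 = -104 + \left(4 + 32\right) 148 = -104 + 36 \cdot 148 = -104 + 5328 = 5224$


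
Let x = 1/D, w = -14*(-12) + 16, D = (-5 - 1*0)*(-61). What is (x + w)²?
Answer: 3149566641/93025 ≈ 33857.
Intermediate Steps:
D = 305 (D = (-5 + 0)*(-61) = -5*(-61) = 305)
w = 184 (w = 168 + 16 = 184)
x = 1/305 ≈ 0.0032787
(x + w)² = (1/305 + 184)² = (56121/305)² = 3149566641/93025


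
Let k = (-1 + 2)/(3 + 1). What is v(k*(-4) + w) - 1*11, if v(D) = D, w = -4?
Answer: -16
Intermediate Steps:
k = ¼ (k = 1/4 = 1*(¼) = ¼ ≈ 0.25000)
v(k*(-4) + w) - 1*11 = ((¼)*(-4) - 4) - 1*11 = (-1 - 4) - 11 = -5 - 11 = -16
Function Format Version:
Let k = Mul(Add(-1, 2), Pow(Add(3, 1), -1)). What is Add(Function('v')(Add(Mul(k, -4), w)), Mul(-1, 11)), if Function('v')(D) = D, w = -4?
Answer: -16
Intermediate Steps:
k = Rational(1, 4) (k = Mul(1, Pow(4, -1)) = Mul(1, Rational(1, 4)) = Rational(1, 4) ≈ 0.25000)
Add(Function('v')(Add(Mul(k, -4), w)), Mul(-1, 11)) = Add(Add(Mul(Rational(1, 4), -4), -4), Mul(-1, 11)) = Add(Add(-1, -4), -11) = Add(-5, -11) = -16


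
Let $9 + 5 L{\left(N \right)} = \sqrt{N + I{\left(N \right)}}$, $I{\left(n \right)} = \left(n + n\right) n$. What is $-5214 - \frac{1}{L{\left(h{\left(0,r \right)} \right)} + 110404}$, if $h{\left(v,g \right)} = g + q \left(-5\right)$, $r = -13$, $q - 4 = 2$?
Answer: $- \frac{1588789959149779}{304716140466} + \frac{5 \sqrt{3655}}{304716140466} \approx -5214.0$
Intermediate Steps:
$q = 6$ ($q = 4 + 2 = 6$)
$I{\left(n \right)} = 2 n^{2}$ ($I{\left(n \right)} = 2 n n = 2 n^{2}$)
$h{\left(v,g \right)} = -30 + g$ ($h{\left(v,g \right)} = g + 6 \left(-5\right) = g - 30 = -30 + g$)
$L{\left(N \right)} = - \frac{9}{5} + \frac{\sqrt{N + 2 N^{2}}}{5}$
$-5214 - \frac{1}{L{\left(h{\left(0,r \right)} \right)} + 110404} = -5214 - \frac{1}{\left(- \frac{9}{5} + \frac{\sqrt{\left(-30 - 13\right) \left(1 + 2 \left(-30 - 13\right)\right)}}{5}\right) + 110404} = -5214 - \frac{1}{\left(- \frac{9}{5} + \frac{\sqrt{- 43 \left(1 + 2 \left(-43\right)\right)}}{5}\right) + 110404} = -5214 - \frac{1}{\left(- \frac{9}{5} + \frac{\sqrt{- 43 \left(1 - 86\right)}}{5}\right) + 110404} = -5214 - \frac{1}{\left(- \frac{9}{5} + \frac{\sqrt{\left(-43\right) \left(-85\right)}}{5}\right) + 110404} = -5214 - \frac{1}{\left(- \frac{9}{5} + \frac{\sqrt{3655}}{5}\right) + 110404} = -5214 - \frac{1}{\frac{552011}{5} + \frac{\sqrt{3655}}{5}}$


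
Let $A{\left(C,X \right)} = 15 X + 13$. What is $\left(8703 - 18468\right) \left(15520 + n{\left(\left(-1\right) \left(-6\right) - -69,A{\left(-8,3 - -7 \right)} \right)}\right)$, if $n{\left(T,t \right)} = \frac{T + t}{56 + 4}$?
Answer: $- \frac{303183069}{2} \approx -1.5159 \cdot 10^{8}$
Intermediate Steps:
$A{\left(C,X \right)} = 13 + 15 X$
$n{\left(T,t \right)} = \frac{T}{60} + \frac{t}{60}$ ($n{\left(T,t \right)} = \frac{T + t}{60} = \left(T + t\right) \frac{1}{60} = \frac{T}{60} + \frac{t}{60}$)
$\left(8703 - 18468\right) \left(15520 + n{\left(\left(-1\right) \left(-6\right) - -69,A{\left(-8,3 - -7 \right)} \right)}\right) = \left(8703 - 18468\right) \left(15520 + \left(\frac{\left(-1\right) \left(-6\right) - -69}{60} + \frac{13 + 15 \left(3 - -7\right)}{60}\right)\right) = - 9765 \left(15520 + \left(\frac{6 + 69}{60} + \frac{13 + 15 \left(3 + 7\right)}{60}\right)\right) = - 9765 \left(15520 + \left(\frac{1}{60} \cdot 75 + \frac{13 + 15 \cdot 10}{60}\right)\right) = - 9765 \left(15520 + \left(\frac{5}{4} + \frac{13 + 150}{60}\right)\right) = - 9765 \left(15520 + \left(\frac{5}{4} + \frac{1}{60} \cdot 163\right)\right) = - 9765 \left(15520 + \left(\frac{5}{4} + \frac{163}{60}\right)\right) = - 9765 \left(15520 + \frac{119}{30}\right) = \left(-9765\right) \frac{465719}{30} = - \frac{303183069}{2}$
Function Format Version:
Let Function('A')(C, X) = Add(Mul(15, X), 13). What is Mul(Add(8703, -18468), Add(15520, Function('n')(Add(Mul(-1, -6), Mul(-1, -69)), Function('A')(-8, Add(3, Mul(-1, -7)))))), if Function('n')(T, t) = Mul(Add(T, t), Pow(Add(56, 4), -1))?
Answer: Rational(-303183069, 2) ≈ -1.5159e+8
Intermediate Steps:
Function('A')(C, X) = Add(13, Mul(15, X))
Function('n')(T, t) = Add(Mul(Rational(1, 60), T), Mul(Rational(1, 60), t)) (Function('n')(T, t) = Mul(Add(T, t), Pow(60, -1)) = Mul(Add(T, t), Rational(1, 60)) = Add(Mul(Rational(1, 60), T), Mul(Rational(1, 60), t)))
Mul(Add(8703, -18468), Add(15520, Function('n')(Add(Mul(-1, -6), Mul(-1, -69)), Function('A')(-8, Add(3, Mul(-1, -7)))))) = Mul(Add(8703, -18468), Add(15520, Add(Mul(Rational(1, 60), Add(Mul(-1, -6), Mul(-1, -69))), Mul(Rational(1, 60), Add(13, Mul(15, Add(3, Mul(-1, -7)))))))) = Mul(-9765, Add(15520, Add(Mul(Rational(1, 60), Add(6, 69)), Mul(Rational(1, 60), Add(13, Mul(15, Add(3, 7))))))) = Mul(-9765, Add(15520, Add(Mul(Rational(1, 60), 75), Mul(Rational(1, 60), Add(13, Mul(15, 10)))))) = Mul(-9765, Add(15520, Add(Rational(5, 4), Mul(Rational(1, 60), Add(13, 150))))) = Mul(-9765, Add(15520, Add(Rational(5, 4), Mul(Rational(1, 60), 163)))) = Mul(-9765, Add(15520, Add(Rational(5, 4), Rational(163, 60)))) = Mul(-9765, Add(15520, Rational(119, 30))) = Mul(-9765, Rational(465719, 30)) = Rational(-303183069, 2)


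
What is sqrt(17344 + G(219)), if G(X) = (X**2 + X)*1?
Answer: 2*sqrt(16381) ≈ 255.98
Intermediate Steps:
G(X) = X + X**2 (G(X) = (X + X**2)*1 = X + X**2)
sqrt(17344 + G(219)) = sqrt(17344 + 219*(1 + 219)) = sqrt(17344 + 219*220) = sqrt(17344 + 48180) = sqrt(65524) = 2*sqrt(16381)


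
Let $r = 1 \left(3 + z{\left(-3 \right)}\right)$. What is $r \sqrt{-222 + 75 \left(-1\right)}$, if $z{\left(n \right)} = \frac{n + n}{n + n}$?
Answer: $12 i \sqrt{33} \approx 68.935 i$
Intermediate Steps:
$z{\left(n \right)} = 1$ ($z{\left(n \right)} = \frac{2 n}{2 n} = 2 n \frac{1}{2 n} = 1$)
$r = 4$ ($r = 1 \left(3 + 1\right) = 1 \cdot 4 = 4$)
$r \sqrt{-222 + 75 \left(-1\right)} = 4 \sqrt{-222 + 75 \left(-1\right)} = 4 \sqrt{-222 - 75} = 4 \sqrt{-297} = 4 \cdot 3 i \sqrt{33} = 12 i \sqrt{33}$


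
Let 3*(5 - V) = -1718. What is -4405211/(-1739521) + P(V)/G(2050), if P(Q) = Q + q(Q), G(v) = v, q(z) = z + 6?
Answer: 16576269407/5349027075 ≈ 3.0989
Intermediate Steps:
V = 1733/3 (V = 5 - ⅓*(-1718) = 5 + 1718/3 = 1733/3 ≈ 577.67)
q(z) = 6 + z
P(Q) = 6 + 2*Q (P(Q) = Q + (6 + Q) = 6 + 2*Q)
-4405211/(-1739521) + P(V)/G(2050) = -4405211/(-1739521) + (6 + 2*(1733/3))/2050 = -4405211*(-1/1739521) + (6 + 3466/3)*(1/2050) = 4405211/1739521 + (3484/3)*(1/2050) = 4405211/1739521 + 1742/3075 = 16576269407/5349027075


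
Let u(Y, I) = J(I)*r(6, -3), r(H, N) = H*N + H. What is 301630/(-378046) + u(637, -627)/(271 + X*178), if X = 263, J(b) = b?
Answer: -1892971741/2966715985 ≈ -0.63807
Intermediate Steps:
r(H, N) = H + H*N
u(Y, I) = -12*I (u(Y, I) = I*(6*(1 - 3)) = I*(6*(-2)) = I*(-12) = -12*I)
301630/(-378046) + u(637, -627)/(271 + X*178) = 301630/(-378046) + (-12*(-627))/(271 + 263*178) = 301630*(-1/378046) + 7524/(271 + 46814) = -150815/189023 + 7524/47085 = -150815/189023 + 7524*(1/47085) = -150815/189023 + 2508/15695 = -1892971741/2966715985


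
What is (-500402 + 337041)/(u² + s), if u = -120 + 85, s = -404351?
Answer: 163361/403126 ≈ 0.40524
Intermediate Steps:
u = -35
(-500402 + 337041)/(u² + s) = (-500402 + 337041)/((-35)² - 404351) = -163361/(1225 - 404351) = -163361/(-403126) = -163361*(-1/403126) = 163361/403126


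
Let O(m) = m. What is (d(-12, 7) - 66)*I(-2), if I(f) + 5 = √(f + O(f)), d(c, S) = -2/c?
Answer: 1975/6 - 395*I/3 ≈ 329.17 - 131.67*I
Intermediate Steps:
I(f) = -5 + √2*√f (I(f) = -5 + √(f + f) = -5 + √(2*f) = -5 + √2*√f)
(d(-12, 7) - 66)*I(-2) = (-2/(-12) - 66)*(-5 + √2*√(-2)) = (-2*(-1/12) - 66)*(-5 + √2*(I*√2)) = (⅙ - 66)*(-5 + 2*I) = -395*(-5 + 2*I)/6 = 1975/6 - 395*I/3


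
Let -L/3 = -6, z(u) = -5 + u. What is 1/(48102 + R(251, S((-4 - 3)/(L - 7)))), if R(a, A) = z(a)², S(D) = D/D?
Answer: 1/108618 ≈ 9.2066e-6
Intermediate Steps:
L = 18 (L = -3*(-6) = 18)
S(D) = 1
R(a, A) = (-5 + a)²
1/(48102 + R(251, S((-4 - 3)/(L - 7)))) = 1/(48102 + (-5 + 251)²) = 1/(48102 + 246²) = 1/(48102 + 60516) = 1/108618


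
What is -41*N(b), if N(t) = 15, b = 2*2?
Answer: -615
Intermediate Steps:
b = 4
-41*N(b) = -41*15 = -615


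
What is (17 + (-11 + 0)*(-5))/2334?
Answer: 12/389 ≈ 0.030848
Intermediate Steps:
(17 + (-11 + 0)*(-5))/2334 = (17 - 11*(-5))*(1/2334) = (17 + 55)*(1/2334) = 72*(1/2334) = 12/389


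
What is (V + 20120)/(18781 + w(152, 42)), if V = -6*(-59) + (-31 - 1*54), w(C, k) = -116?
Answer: 20389/18665 ≈ 1.0924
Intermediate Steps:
V = 269 (V = 354 + (-31 - 54) = 354 - 85 = 269)
(V + 20120)/(18781 + w(152, 42)) = (269 + 20120)/(18781 - 116) = 20389/18665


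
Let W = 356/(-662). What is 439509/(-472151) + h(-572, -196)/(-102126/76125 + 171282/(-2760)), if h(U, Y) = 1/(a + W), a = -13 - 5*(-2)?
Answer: -75809645679848171/81831907247908869 ≈ -0.92641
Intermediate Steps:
a = -3 (a = -13 + 10 = -3)
W = -178/331 (W = 356*(-1/662) = -178/331 ≈ -0.53776)
h(U, Y) = -331/1171 (h(U, Y) = 1/(-3 - 178/331) = 1/(-1171/331) = -331/1171)
439509/(-472151) + h(-572, -196)/(-102126/76125 + 171282/(-2760)) = 439509/(-472151) - 331/(1171*(-102126/76125 + 171282/(-2760))) = 439509*(-1/472151) - 331/(1171*(-102126*1/76125 + 171282*(-1/2760))) = -439509/472151 - 331/(1171*(-34042/25375 - 28547/460)) = -439509/472151 - 331/(1171*(-148007889/2334500)) = -439509/472151 - 331/1171*(-2334500/148007889) = -439509/472151 + 772719500/173317238019 = -75809645679848171/81831907247908869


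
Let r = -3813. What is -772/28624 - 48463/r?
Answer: 346065319/27285828 ≈ 12.683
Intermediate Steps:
-772/28624 - 48463/r = -772/28624 - 48463/(-3813) = -772*1/28624 - 48463*(-1/3813) = -193/7156 + 48463/3813 = 346065319/27285828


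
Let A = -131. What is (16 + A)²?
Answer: 13225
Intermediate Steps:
(16 + A)² = (16 - 131)² = (-115)² = 13225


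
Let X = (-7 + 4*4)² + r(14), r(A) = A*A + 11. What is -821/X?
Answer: -821/288 ≈ -2.8507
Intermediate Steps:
r(A) = 11 + A² (r(A) = A² + 11 = 11 + A²)
X = 288 (X = (-7 + 4*4)² + (11 + 14²) = (-7 + 16)² + (11 + 196) = 9² + 207 = 81 + 207 = 288)
-821/X = -821/288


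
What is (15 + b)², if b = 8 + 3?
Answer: 676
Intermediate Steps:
b = 11
(15 + b)² = (15 + 11)² = 26² = 676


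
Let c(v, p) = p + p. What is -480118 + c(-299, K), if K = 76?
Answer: -479966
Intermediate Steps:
c(v, p) = 2*p
-480118 + c(-299, K) = -480118 + 2*76 = -480118 + 152 = -479966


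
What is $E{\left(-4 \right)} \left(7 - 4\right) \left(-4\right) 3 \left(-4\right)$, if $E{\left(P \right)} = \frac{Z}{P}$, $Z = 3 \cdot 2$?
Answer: $-216$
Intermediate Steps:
$Z = 6$
$E{\left(P \right)} = \frac{6}{P}$
$E{\left(-4 \right)} \left(7 - 4\right) \left(-4\right) 3 \left(-4\right) = \frac{6}{-4} \left(7 - 4\right) \left(-4\right) 3 \left(-4\right) = 6 \left(- \frac{1}{4}\right) 3 \left(\left(-12\right) \left(-4\right)\right) = \left(- \frac{3}{2}\right) 3 \cdot 48 = \left(- \frac{9}{2}\right) 48 = -216$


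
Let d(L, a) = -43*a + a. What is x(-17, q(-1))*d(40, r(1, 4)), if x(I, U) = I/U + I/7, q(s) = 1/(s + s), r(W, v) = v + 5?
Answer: -11934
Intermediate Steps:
r(W, v) = 5 + v
q(s) = 1/(2*s)
x(I, U) = I/7 + I/U (x(I, U) = I/U + I*(⅐) = I/U + I/7 = I/7 + I/U)
d(L, a) = -42*a
x(-17, q(-1))*d(40, r(1, 4)) = ((⅐)*(-17) - 17/((½)/(-1)))*(-42*(5 + 4)) = (-17/7 - 17/((½)*(-1)))*(-42*9) = (-17/7 - 17/(-½))*(-378) = (-17/7 - 17*(-2))*(-378) = (-17/7 + 34)*(-378) = (221/7)*(-378) = -11934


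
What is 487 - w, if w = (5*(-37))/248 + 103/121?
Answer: 14610737/30008 ≈ 486.89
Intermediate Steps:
w = 3159/30008 (w = -185*1/248 + 103*(1/121) = -185/248 + 103/121 = 3159/30008 ≈ 0.10527)
487 - w = 487 - 1*3159/30008 = 487 - 3159/30008 = 14610737/30008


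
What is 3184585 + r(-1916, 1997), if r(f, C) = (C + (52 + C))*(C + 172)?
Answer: 11960359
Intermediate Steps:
r(f, C) = (52 + 2*C)*(172 + C)
3184585 + r(-1916, 1997) = 3184585 + (8944 + 2*1997² + 396*1997) = 3184585 + (8944 + 2*3988009 + 790812) = 3184585 + (8944 + 7976018 + 790812) = 3184585 + 8775774 = 11960359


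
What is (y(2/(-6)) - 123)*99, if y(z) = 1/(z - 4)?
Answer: -158598/13 ≈ -12200.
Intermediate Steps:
y(z) = 1/(-4 + z)
(y(2/(-6)) - 123)*99 = (1/(-4 + 2/(-6)) - 123)*99 = (1/(-4 + 2*(-1/6)) - 123)*99 = (1/(-4 - 1/3) - 123)*99 = (1/(-13/3) - 123)*99 = (-3/13 - 123)*99 = -1602/13*99 = -158598/13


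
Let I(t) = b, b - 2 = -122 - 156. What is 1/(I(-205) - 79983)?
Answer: -1/80259 ≈ -1.2460e-5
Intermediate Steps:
b = -276 (b = 2 + (-122 - 156) = 2 - 278 = -276)
I(t) = -276
1/(I(-205) - 79983) = 1/(-276 - 79983) = 1/(-80259) = -1/80259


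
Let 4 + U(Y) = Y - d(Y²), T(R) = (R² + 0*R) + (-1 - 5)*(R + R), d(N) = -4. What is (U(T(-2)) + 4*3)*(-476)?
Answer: -19040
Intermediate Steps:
T(R) = R² - 12*R (T(R) = (R² + 0) - 12*R = R² - 12*R)
U(Y) = Y (U(Y) = -4 + (Y - 1*(-4)) = -4 + (Y + 4) = -4 + (4 + Y) = Y)
(U(T(-2)) + 4*3)*(-476) = (-2*(-12 - 2) + 4*3)*(-476) = (-2*(-14) + 12)*(-476) = (28 + 12)*(-476) = 40*(-476) = -19040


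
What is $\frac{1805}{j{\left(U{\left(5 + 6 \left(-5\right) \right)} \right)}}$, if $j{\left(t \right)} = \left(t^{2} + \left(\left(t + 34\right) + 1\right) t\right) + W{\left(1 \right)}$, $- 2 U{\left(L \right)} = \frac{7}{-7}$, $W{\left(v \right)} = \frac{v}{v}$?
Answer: $95$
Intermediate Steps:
$W{\left(v \right)} = 1$
$U{\left(L \right)} = \frac{1}{2}$ ($U{\left(L \right)} = - \frac{7 \frac{1}{-7}}{2} = - \frac{7 \left(- \frac{1}{7}\right)}{2} = \left(- \frac{1}{2}\right) \left(-1\right) = \frac{1}{2}$)
$j{\left(t \right)} = 1 + t^{2} + t \left(35 + t\right)$ ($j{\left(t \right)} = \left(t^{2} + \left(\left(t + 34\right) + 1\right) t\right) + 1 = \left(t^{2} + \left(\left(34 + t\right) + 1\right) t\right) + 1 = \left(t^{2} + \left(35 + t\right) t\right) + 1 = \left(t^{2} + t \left(35 + t\right)\right) + 1 = 1 + t^{2} + t \left(35 + t\right)$)
$\frac{1805}{j{\left(U{\left(5 + 6 \left(-5\right) \right)} \right)}} = \frac{1805}{1 + \frac{2}{4} + 35 \cdot \frac{1}{2}} = \frac{1805}{1 + 2 \cdot \frac{1}{4} + \frac{35}{2}} = \frac{1805}{1 + \frac{1}{2} + \frac{35}{2}} = \frac{1805}{19} = 1805 \cdot \frac{1}{19} = 95$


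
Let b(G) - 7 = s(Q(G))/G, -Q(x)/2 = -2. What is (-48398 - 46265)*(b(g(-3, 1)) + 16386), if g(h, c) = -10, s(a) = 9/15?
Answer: -77590243961/50 ≈ -1.5518e+9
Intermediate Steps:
Q(x) = 4 (Q(x) = -2*(-2) = 4)
s(a) = ⅗ (s(a) = 9*(1/15) = ⅗)
b(G) = 7 + 3/(5*G)
(-48398 - 46265)*(b(g(-3, 1)) + 16386) = (-48398 - 46265)*((7 + (⅗)/(-10)) + 16386) = -94663*((7 + (⅗)*(-⅒)) + 16386) = -94663*((7 - 3/50) + 16386) = -94663*(347/50 + 16386) = -94663*819647/50 = -77590243961/50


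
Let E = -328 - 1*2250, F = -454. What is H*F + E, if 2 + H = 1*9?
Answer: -5756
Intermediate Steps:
H = 7 (H = -2 + 1*9 = -2 + 9 = 7)
E = -2578 (E = -328 - 2250 = -2578)
H*F + E = 7*(-454) - 2578 = -3178 - 2578 = -5756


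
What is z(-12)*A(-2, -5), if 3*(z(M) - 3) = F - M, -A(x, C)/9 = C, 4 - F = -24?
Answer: 735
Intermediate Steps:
F = 28 (F = 4 - 1*(-24) = 4 + 24 = 28)
A(x, C) = -9*C
z(M) = 37/3 - M/3 (z(M) = 3 + (28 - M)/3 = 3 + (28/3 - M/3) = 37/3 - M/3)
z(-12)*A(-2, -5) = (37/3 - ⅓*(-12))*(-9*(-5)) = (37/3 + 4)*45 = (49/3)*45 = 735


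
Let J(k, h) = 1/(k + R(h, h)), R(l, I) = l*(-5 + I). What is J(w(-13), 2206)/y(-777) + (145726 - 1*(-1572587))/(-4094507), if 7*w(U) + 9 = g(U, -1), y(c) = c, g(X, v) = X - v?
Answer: -6482590332017510/15447134180916417 ≈ -0.41966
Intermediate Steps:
w(U) = -8/7 + U/7 (w(U) = -9/7 + (U - 1*(-1))/7 = -9/7 + (U + 1)/7 = -9/7 + (1 + U)/7 = -9/7 + (⅐ + U/7) = -8/7 + U/7)
J(k, h) = 1/(k + h*(-5 + h))
J(w(-13), 2206)/y(-777) + (145726 - 1*(-1572587))/(-4094507) = 1/(((-8/7 + (⅐)*(-13)) + 2206*(-5 + 2206))*(-777)) + (145726 - 1*(-1572587))/(-4094507) = -1/777/((-8/7 - 13/7) + 2206*2201) + (145726 + 1572587)*(-1/4094507) = -1/777/(-3 + 4855406) + 1718313*(-1/4094507) = -1/777/4855403 - 1718313/4094507 = (1/4855403)*(-1/777) - 1718313/4094507 = -1/3772648131 - 1718313/4094507 = -6482590332017510/15447134180916417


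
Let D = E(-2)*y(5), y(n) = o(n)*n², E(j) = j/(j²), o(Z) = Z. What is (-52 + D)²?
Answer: 52441/4 ≈ 13110.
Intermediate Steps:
E(j) = 1/j (E(j) = j/j² = 1/j)
y(n) = n³ (y(n) = n*n² = n³)
D = -125/2 (D = 5³/(-2) = -½*125 = -125/2 ≈ -62.500)
(-52 + D)² = (-52 - 125/2)² = (-229/2)² = 52441/4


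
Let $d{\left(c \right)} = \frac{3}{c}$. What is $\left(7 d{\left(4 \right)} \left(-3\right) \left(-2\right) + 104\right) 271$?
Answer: $\frac{73441}{2} \approx 36721.0$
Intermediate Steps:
$\left(7 d{\left(4 \right)} \left(-3\right) \left(-2\right) + 104\right) 271 = \left(7 \cdot \frac{3}{4} \left(-3\right) \left(-2\right) + 104\right) 271 = \left(7 \left(- \frac{9}{4}\right) \left(-2\right) + 104\right) 271 = \left(\left(- \frac{63}{4}\right) \left(-2\right) + 104\right) 271 = \left(\frac{63}{2} + 104\right) 271 = \frac{271}{2} \cdot 271 = \frac{73441}{2}$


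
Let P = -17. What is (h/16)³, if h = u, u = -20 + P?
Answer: -50653/4096 ≈ -12.366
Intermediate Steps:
u = -37 (u = -20 - 17 = -37)
h = -37
(h/16)³ = (-37/16)³ = -50653/4096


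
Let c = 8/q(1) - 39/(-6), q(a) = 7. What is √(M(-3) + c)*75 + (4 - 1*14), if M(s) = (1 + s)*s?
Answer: -10 + 75*√2674/14 ≈ 267.02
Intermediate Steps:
M(s) = s*(1 + s)
c = 107/14 (c = 8/7 - 39/(-6) = 8*(⅐) - 39*(-⅙) = 8/7 + 13/2 = 107/14 ≈ 7.6429)
√(M(-3) + c)*75 + (4 - 1*14) = √(-3*(1 - 3) + 107/14)*75 + (4 - 1*14) = √(-3*(-2) + 107/14)*75 + (4 - 14) = √(6 + 107/14)*75 - 10 = √(191/14)*75 - 10 = (√2674/14)*75 - 10 = 75*√2674/14 - 10 = -10 + 75*√2674/14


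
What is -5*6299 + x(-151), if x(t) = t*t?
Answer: -8694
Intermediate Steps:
x(t) = t²
-5*6299 + x(-151) = -5*6299 + (-151)² = -31495 + 22801 = -8694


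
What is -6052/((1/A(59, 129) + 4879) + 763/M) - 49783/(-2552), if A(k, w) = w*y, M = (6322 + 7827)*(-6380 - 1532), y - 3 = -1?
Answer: 76385866073007269/4181625278439400 ≈ 18.267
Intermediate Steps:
y = 2 (y = 3 - 1 = 2)
M = -111946888 (M = 14149*(-7912) = -111946888)
A(k, w) = 2*w (A(k, w) = w*2 = 2*w)
-6052/((1/A(59, 129) + 4879) + 763/M) - 49783/(-2552) = -6052/((1/(2*129) + 4879) + 763/(-111946888)) - 49783/(-2552) = -6052/((1/258 + 4879) + 763*(-1/111946888)) - 49783*(-1/2552) = -6052/((1/258 + 4879) - 763/111946888) + 49783/2552 = -6052/(1258783/258 - 763/111946888) + 49783/2552 = -6052/1638567899075/335840664 + 49783/2552 = -6052*335840664/1638567899075 + 49783/2552 = -2032507698528/1638567899075 + 49783/2552 = 76385866073007269/4181625278439400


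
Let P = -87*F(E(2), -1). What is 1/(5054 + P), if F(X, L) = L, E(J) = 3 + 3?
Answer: 1/5141 ≈ 0.00019451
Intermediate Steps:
E(J) = 6
P = 87 (P = -87*(-1) = 87)
1/(5054 + P) = 1/(5054 + 87) = 1/5141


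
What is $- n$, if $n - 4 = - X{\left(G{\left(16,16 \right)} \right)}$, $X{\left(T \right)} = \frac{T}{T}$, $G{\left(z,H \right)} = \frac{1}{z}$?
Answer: $-3$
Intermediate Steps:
$X{\left(T \right)} = 1$
$n = 3$ ($n = 4 - 1 = 3$)
$- n = \left(-1\right) 3 = -3$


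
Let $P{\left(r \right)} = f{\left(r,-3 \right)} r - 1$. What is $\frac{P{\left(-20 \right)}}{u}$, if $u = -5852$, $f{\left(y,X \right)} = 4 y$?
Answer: $- \frac{1599}{5852} \approx -0.27324$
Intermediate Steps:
$P{\left(r \right)} = -1 + 4 r^{2}$ ($P{\left(r \right)} = 4 r r - 1 = 4 r^{2} - 1 = -1 + 4 r^{2}$)
$\frac{P{\left(-20 \right)}}{u} = \frac{-1 + 4 \left(-20\right)^{2}}{-5852} = \left(-1 + 4 \cdot 400\right) \left(- \frac{1}{5852}\right) = \left(-1 + 1600\right) \left(- \frac{1}{5852}\right) = 1599 \left(- \frac{1}{5852}\right) = - \frac{1599}{5852}$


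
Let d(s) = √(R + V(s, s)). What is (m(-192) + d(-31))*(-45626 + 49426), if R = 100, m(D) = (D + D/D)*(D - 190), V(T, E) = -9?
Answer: 277255600 + 3800*√91 ≈ 2.7729e+8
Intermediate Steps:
m(D) = (1 + D)*(-190 + D) (m(D) = (D + 1)*(-190 + D) = (1 + D)*(-190 + D))
d(s) = √91 (d(s) = √(100 - 9) = √91)
(m(-192) + d(-31))*(-45626 + 49426) = ((-190 + (-192)² - 189*(-192)) + √91)*(-45626 + 49426) = ((-190 + 36864 + 36288) + √91)*3800 = (72962 + √91)*3800 = 277255600 + 3800*√91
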